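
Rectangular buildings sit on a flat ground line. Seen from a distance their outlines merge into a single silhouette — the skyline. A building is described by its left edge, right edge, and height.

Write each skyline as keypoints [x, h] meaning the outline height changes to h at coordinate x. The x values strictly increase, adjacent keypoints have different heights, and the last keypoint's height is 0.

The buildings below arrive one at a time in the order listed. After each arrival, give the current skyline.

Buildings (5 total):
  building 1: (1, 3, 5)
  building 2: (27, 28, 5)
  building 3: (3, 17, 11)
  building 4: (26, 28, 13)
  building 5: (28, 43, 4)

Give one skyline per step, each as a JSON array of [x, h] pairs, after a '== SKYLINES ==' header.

== SKYLINES ==
[[1,5],[3,0]]
[[1,5],[3,0],[27,5],[28,0]]
[[1,5],[3,11],[17,0],[27,5],[28,0]]
[[1,5],[3,11],[17,0],[26,13],[28,0]]
[[1,5],[3,11],[17,0],[26,13],[28,4],[43,0]]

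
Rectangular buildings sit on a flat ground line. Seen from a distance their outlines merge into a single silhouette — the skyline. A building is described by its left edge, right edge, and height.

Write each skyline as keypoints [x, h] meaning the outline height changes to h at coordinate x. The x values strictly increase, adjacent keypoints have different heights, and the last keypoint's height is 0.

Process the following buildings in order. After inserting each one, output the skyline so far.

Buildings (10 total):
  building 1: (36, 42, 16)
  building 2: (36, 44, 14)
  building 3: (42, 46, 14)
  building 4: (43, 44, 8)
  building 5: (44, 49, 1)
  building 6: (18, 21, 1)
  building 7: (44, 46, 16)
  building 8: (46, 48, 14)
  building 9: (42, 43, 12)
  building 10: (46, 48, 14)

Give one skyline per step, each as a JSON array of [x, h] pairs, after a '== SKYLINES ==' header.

== SKYLINES ==
[[36,16],[42,0]]
[[36,16],[42,14],[44,0]]
[[36,16],[42,14],[46,0]]
[[36,16],[42,14],[46,0]]
[[36,16],[42,14],[46,1],[49,0]]
[[18,1],[21,0],[36,16],[42,14],[46,1],[49,0]]
[[18,1],[21,0],[36,16],[42,14],[44,16],[46,1],[49,0]]
[[18,1],[21,0],[36,16],[42,14],[44,16],[46,14],[48,1],[49,0]]
[[18,1],[21,0],[36,16],[42,14],[44,16],[46,14],[48,1],[49,0]]
[[18,1],[21,0],[36,16],[42,14],[44,16],[46,14],[48,1],[49,0]]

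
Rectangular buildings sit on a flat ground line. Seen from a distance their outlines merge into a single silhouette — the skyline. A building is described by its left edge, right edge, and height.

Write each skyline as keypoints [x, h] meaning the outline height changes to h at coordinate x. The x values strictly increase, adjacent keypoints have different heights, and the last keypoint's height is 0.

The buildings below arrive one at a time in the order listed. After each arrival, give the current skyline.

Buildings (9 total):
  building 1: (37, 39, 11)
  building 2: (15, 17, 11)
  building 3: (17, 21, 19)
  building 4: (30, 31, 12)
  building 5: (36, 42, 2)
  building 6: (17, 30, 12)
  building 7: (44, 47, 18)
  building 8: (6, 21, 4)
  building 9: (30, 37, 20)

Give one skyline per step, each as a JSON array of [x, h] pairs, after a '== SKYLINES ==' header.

== SKYLINES ==
[[37,11],[39,0]]
[[15,11],[17,0],[37,11],[39,0]]
[[15,11],[17,19],[21,0],[37,11],[39,0]]
[[15,11],[17,19],[21,0],[30,12],[31,0],[37,11],[39,0]]
[[15,11],[17,19],[21,0],[30,12],[31,0],[36,2],[37,11],[39,2],[42,0]]
[[15,11],[17,19],[21,12],[31,0],[36,2],[37,11],[39,2],[42,0]]
[[15,11],[17,19],[21,12],[31,0],[36,2],[37,11],[39,2],[42,0],[44,18],[47,0]]
[[6,4],[15,11],[17,19],[21,12],[31,0],[36,2],[37,11],[39,2],[42,0],[44,18],[47,0]]
[[6,4],[15,11],[17,19],[21,12],[30,20],[37,11],[39,2],[42,0],[44,18],[47,0]]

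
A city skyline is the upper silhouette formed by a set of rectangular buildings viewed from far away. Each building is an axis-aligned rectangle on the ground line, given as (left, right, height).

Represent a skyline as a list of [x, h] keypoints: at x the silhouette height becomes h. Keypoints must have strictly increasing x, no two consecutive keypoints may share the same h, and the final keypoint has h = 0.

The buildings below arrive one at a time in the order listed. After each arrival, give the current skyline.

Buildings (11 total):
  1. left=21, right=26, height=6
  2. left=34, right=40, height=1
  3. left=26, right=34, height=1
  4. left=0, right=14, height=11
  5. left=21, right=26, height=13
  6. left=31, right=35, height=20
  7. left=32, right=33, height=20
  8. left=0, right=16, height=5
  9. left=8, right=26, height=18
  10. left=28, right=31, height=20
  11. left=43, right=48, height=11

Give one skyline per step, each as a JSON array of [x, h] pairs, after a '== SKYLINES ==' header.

== SKYLINES ==
[[21,6],[26,0]]
[[21,6],[26,0],[34,1],[40,0]]
[[21,6],[26,1],[40,0]]
[[0,11],[14,0],[21,6],[26,1],[40,0]]
[[0,11],[14,0],[21,13],[26,1],[40,0]]
[[0,11],[14,0],[21,13],[26,1],[31,20],[35,1],[40,0]]
[[0,11],[14,0],[21,13],[26,1],[31,20],[35,1],[40,0]]
[[0,11],[14,5],[16,0],[21,13],[26,1],[31,20],[35,1],[40,0]]
[[0,11],[8,18],[26,1],[31,20],[35,1],[40,0]]
[[0,11],[8,18],[26,1],[28,20],[35,1],[40,0]]
[[0,11],[8,18],[26,1],[28,20],[35,1],[40,0],[43,11],[48,0]]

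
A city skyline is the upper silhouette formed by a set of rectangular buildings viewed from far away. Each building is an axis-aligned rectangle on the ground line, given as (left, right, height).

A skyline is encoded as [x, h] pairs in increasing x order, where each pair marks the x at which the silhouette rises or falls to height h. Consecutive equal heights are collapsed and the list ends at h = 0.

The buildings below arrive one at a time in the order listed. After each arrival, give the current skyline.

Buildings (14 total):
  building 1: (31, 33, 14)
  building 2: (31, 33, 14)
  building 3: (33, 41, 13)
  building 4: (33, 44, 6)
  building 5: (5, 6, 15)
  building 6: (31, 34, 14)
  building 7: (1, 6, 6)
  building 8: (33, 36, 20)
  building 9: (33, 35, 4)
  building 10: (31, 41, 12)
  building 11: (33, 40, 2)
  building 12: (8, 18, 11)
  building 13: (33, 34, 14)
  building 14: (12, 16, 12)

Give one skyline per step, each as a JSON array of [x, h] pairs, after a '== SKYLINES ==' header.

== SKYLINES ==
[[31,14],[33,0]]
[[31,14],[33,0]]
[[31,14],[33,13],[41,0]]
[[31,14],[33,13],[41,6],[44,0]]
[[5,15],[6,0],[31,14],[33,13],[41,6],[44,0]]
[[5,15],[6,0],[31,14],[34,13],[41,6],[44,0]]
[[1,6],[5,15],[6,0],[31,14],[34,13],[41,6],[44,0]]
[[1,6],[5,15],[6,0],[31,14],[33,20],[36,13],[41,6],[44,0]]
[[1,6],[5,15],[6,0],[31,14],[33,20],[36,13],[41,6],[44,0]]
[[1,6],[5,15],[6,0],[31,14],[33,20],[36,13],[41,6],[44,0]]
[[1,6],[5,15],[6,0],[31,14],[33,20],[36,13],[41,6],[44,0]]
[[1,6],[5,15],[6,0],[8,11],[18,0],[31,14],[33,20],[36,13],[41,6],[44,0]]
[[1,6],[5,15],[6,0],[8,11],[18,0],[31,14],[33,20],[36,13],[41,6],[44,0]]
[[1,6],[5,15],[6,0],[8,11],[12,12],[16,11],[18,0],[31,14],[33,20],[36,13],[41,6],[44,0]]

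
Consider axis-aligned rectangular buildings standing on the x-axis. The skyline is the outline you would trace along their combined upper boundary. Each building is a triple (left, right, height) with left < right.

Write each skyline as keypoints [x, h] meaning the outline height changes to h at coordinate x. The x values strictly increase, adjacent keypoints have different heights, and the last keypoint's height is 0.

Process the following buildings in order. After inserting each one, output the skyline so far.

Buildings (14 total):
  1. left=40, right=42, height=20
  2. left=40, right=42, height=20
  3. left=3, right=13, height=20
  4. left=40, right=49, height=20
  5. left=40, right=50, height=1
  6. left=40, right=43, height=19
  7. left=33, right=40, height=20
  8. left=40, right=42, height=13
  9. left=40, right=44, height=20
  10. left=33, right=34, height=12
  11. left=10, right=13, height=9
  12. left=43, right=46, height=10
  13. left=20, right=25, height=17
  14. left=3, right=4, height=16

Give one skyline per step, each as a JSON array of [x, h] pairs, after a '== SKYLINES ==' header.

== SKYLINES ==
[[40,20],[42,0]]
[[40,20],[42,0]]
[[3,20],[13,0],[40,20],[42,0]]
[[3,20],[13,0],[40,20],[49,0]]
[[3,20],[13,0],[40,20],[49,1],[50,0]]
[[3,20],[13,0],[40,20],[49,1],[50,0]]
[[3,20],[13,0],[33,20],[49,1],[50,0]]
[[3,20],[13,0],[33,20],[49,1],[50,0]]
[[3,20],[13,0],[33,20],[49,1],[50,0]]
[[3,20],[13,0],[33,20],[49,1],[50,0]]
[[3,20],[13,0],[33,20],[49,1],[50,0]]
[[3,20],[13,0],[33,20],[49,1],[50,0]]
[[3,20],[13,0],[20,17],[25,0],[33,20],[49,1],[50,0]]
[[3,20],[13,0],[20,17],[25,0],[33,20],[49,1],[50,0]]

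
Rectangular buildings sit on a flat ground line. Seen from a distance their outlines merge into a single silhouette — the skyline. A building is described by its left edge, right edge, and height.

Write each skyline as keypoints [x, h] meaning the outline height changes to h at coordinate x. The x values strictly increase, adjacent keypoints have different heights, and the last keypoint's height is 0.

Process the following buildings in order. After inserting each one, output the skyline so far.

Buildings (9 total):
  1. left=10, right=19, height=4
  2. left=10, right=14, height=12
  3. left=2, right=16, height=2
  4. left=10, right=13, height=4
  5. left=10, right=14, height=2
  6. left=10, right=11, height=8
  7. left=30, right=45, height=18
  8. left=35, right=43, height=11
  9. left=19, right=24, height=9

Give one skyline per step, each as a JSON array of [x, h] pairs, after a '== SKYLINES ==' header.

== SKYLINES ==
[[10,4],[19,0]]
[[10,12],[14,4],[19,0]]
[[2,2],[10,12],[14,4],[19,0]]
[[2,2],[10,12],[14,4],[19,0]]
[[2,2],[10,12],[14,4],[19,0]]
[[2,2],[10,12],[14,4],[19,0]]
[[2,2],[10,12],[14,4],[19,0],[30,18],[45,0]]
[[2,2],[10,12],[14,4],[19,0],[30,18],[45,0]]
[[2,2],[10,12],[14,4],[19,9],[24,0],[30,18],[45,0]]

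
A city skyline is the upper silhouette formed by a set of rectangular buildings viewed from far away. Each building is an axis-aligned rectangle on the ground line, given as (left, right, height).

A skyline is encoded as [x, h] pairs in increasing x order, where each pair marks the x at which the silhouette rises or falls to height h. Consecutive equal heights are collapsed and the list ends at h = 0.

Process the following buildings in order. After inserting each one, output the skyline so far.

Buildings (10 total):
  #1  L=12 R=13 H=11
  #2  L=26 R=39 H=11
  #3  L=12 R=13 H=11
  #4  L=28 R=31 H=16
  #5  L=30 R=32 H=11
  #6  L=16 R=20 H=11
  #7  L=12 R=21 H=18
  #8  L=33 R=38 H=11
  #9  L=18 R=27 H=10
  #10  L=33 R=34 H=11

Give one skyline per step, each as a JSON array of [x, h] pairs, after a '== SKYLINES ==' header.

== SKYLINES ==
[[12,11],[13,0]]
[[12,11],[13,0],[26,11],[39,0]]
[[12,11],[13,0],[26,11],[39,0]]
[[12,11],[13,0],[26,11],[28,16],[31,11],[39,0]]
[[12,11],[13,0],[26,11],[28,16],[31,11],[39,0]]
[[12,11],[13,0],[16,11],[20,0],[26,11],[28,16],[31,11],[39,0]]
[[12,18],[21,0],[26,11],[28,16],[31,11],[39,0]]
[[12,18],[21,0],[26,11],[28,16],[31,11],[39,0]]
[[12,18],[21,10],[26,11],[28,16],[31,11],[39,0]]
[[12,18],[21,10],[26,11],[28,16],[31,11],[39,0]]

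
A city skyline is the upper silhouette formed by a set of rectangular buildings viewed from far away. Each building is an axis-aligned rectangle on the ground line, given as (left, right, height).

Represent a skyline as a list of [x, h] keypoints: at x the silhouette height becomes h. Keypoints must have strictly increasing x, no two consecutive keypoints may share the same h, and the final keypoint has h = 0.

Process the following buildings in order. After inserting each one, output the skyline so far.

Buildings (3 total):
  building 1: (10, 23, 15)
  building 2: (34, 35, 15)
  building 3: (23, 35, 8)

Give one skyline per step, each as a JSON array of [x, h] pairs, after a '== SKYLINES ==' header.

== SKYLINES ==
[[10,15],[23,0]]
[[10,15],[23,0],[34,15],[35,0]]
[[10,15],[23,8],[34,15],[35,0]]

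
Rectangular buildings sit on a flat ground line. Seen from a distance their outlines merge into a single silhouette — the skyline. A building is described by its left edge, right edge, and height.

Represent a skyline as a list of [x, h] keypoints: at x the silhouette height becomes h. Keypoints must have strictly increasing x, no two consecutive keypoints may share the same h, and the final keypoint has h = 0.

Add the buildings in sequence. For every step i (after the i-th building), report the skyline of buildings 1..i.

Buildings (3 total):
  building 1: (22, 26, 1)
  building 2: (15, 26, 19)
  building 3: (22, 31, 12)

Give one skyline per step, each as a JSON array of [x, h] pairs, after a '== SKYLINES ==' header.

== SKYLINES ==
[[22,1],[26,0]]
[[15,19],[26,0]]
[[15,19],[26,12],[31,0]]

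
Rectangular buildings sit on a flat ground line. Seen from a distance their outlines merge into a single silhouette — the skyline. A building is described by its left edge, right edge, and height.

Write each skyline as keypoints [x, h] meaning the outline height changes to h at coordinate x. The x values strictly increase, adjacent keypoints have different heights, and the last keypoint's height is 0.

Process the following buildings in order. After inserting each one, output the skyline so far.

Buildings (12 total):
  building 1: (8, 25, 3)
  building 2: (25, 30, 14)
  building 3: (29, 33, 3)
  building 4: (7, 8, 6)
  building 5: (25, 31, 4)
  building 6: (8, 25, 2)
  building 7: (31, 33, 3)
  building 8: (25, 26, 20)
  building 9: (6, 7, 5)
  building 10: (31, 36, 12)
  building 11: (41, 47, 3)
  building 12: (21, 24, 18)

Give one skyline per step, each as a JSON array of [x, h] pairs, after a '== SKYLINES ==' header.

== SKYLINES ==
[[8,3],[25,0]]
[[8,3],[25,14],[30,0]]
[[8,3],[25,14],[30,3],[33,0]]
[[7,6],[8,3],[25,14],[30,3],[33,0]]
[[7,6],[8,3],[25,14],[30,4],[31,3],[33,0]]
[[7,6],[8,3],[25,14],[30,4],[31,3],[33,0]]
[[7,6],[8,3],[25,14],[30,4],[31,3],[33,0]]
[[7,6],[8,3],[25,20],[26,14],[30,4],[31,3],[33,0]]
[[6,5],[7,6],[8,3],[25,20],[26,14],[30,4],[31,3],[33,0]]
[[6,5],[7,6],[8,3],[25,20],[26,14],[30,4],[31,12],[36,0]]
[[6,5],[7,6],[8,3],[25,20],[26,14],[30,4],[31,12],[36,0],[41,3],[47,0]]
[[6,5],[7,6],[8,3],[21,18],[24,3],[25,20],[26,14],[30,4],[31,12],[36,0],[41,3],[47,0]]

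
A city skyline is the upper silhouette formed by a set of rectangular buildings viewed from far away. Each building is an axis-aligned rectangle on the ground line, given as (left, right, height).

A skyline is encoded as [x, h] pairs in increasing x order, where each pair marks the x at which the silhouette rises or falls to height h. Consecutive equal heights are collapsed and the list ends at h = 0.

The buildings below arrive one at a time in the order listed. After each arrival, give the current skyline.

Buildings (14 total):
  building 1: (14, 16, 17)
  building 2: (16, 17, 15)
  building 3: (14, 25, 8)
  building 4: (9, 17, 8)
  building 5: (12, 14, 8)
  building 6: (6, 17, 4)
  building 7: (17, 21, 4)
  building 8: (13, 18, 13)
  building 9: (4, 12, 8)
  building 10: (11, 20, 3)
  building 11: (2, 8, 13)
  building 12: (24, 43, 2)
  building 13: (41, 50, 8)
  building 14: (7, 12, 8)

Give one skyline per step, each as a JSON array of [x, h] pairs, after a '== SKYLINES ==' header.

== SKYLINES ==
[[14,17],[16,0]]
[[14,17],[16,15],[17,0]]
[[14,17],[16,15],[17,8],[25,0]]
[[9,8],[14,17],[16,15],[17,8],[25,0]]
[[9,8],[14,17],[16,15],[17,8],[25,0]]
[[6,4],[9,8],[14,17],[16,15],[17,8],[25,0]]
[[6,4],[9,8],[14,17],[16,15],[17,8],[25,0]]
[[6,4],[9,8],[13,13],[14,17],[16,15],[17,13],[18,8],[25,0]]
[[4,8],[13,13],[14,17],[16,15],[17,13],[18,8],[25,0]]
[[4,8],[13,13],[14,17],[16,15],[17,13],[18,8],[25,0]]
[[2,13],[8,8],[13,13],[14,17],[16,15],[17,13],[18,8],[25,0]]
[[2,13],[8,8],[13,13],[14,17],[16,15],[17,13],[18,8],[25,2],[43,0]]
[[2,13],[8,8],[13,13],[14,17],[16,15],[17,13],[18,8],[25,2],[41,8],[50,0]]
[[2,13],[8,8],[13,13],[14,17],[16,15],[17,13],[18,8],[25,2],[41,8],[50,0]]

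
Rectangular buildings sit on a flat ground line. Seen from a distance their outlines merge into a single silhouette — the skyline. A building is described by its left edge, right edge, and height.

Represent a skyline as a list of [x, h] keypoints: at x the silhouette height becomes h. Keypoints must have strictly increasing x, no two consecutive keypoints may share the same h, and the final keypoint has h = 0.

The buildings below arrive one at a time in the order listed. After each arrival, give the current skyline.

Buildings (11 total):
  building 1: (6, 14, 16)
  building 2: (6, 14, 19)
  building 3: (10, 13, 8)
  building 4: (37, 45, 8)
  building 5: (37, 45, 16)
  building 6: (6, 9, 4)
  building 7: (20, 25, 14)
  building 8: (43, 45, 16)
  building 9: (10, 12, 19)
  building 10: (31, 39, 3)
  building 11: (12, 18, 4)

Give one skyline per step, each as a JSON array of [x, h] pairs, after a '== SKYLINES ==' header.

== SKYLINES ==
[[6,16],[14,0]]
[[6,19],[14,0]]
[[6,19],[14,0]]
[[6,19],[14,0],[37,8],[45,0]]
[[6,19],[14,0],[37,16],[45,0]]
[[6,19],[14,0],[37,16],[45,0]]
[[6,19],[14,0],[20,14],[25,0],[37,16],[45,0]]
[[6,19],[14,0],[20,14],[25,0],[37,16],[45,0]]
[[6,19],[14,0],[20,14],[25,0],[37,16],[45,0]]
[[6,19],[14,0],[20,14],[25,0],[31,3],[37,16],[45,0]]
[[6,19],[14,4],[18,0],[20,14],[25,0],[31,3],[37,16],[45,0]]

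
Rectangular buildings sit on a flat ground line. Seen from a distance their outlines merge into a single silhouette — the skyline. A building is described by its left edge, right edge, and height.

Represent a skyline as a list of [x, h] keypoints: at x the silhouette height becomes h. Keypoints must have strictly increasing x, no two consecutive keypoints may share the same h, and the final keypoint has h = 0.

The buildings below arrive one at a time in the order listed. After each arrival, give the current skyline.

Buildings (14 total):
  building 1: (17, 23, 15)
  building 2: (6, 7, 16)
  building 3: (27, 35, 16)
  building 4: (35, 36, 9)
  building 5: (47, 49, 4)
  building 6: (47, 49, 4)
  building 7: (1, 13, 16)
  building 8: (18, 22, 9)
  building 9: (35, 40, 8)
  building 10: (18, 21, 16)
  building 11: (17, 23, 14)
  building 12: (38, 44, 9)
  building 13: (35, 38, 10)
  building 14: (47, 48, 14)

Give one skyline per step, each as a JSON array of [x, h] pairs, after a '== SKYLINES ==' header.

== SKYLINES ==
[[17,15],[23,0]]
[[6,16],[7,0],[17,15],[23,0]]
[[6,16],[7,0],[17,15],[23,0],[27,16],[35,0]]
[[6,16],[7,0],[17,15],[23,0],[27,16],[35,9],[36,0]]
[[6,16],[7,0],[17,15],[23,0],[27,16],[35,9],[36,0],[47,4],[49,0]]
[[6,16],[7,0],[17,15],[23,0],[27,16],[35,9],[36,0],[47,4],[49,0]]
[[1,16],[13,0],[17,15],[23,0],[27,16],[35,9],[36,0],[47,4],[49,0]]
[[1,16],[13,0],[17,15],[23,0],[27,16],[35,9],[36,0],[47,4],[49,0]]
[[1,16],[13,0],[17,15],[23,0],[27,16],[35,9],[36,8],[40,0],[47,4],[49,0]]
[[1,16],[13,0],[17,15],[18,16],[21,15],[23,0],[27,16],[35,9],[36,8],[40,0],[47,4],[49,0]]
[[1,16],[13,0],[17,15],[18,16],[21,15],[23,0],[27,16],[35,9],[36,8],[40,0],[47,4],[49,0]]
[[1,16],[13,0],[17,15],[18,16],[21,15],[23,0],[27,16],[35,9],[36,8],[38,9],[44,0],[47,4],[49,0]]
[[1,16],[13,0],[17,15],[18,16],[21,15],[23,0],[27,16],[35,10],[38,9],[44,0],[47,4],[49,0]]
[[1,16],[13,0],[17,15],[18,16],[21,15],[23,0],[27,16],[35,10],[38,9],[44,0],[47,14],[48,4],[49,0]]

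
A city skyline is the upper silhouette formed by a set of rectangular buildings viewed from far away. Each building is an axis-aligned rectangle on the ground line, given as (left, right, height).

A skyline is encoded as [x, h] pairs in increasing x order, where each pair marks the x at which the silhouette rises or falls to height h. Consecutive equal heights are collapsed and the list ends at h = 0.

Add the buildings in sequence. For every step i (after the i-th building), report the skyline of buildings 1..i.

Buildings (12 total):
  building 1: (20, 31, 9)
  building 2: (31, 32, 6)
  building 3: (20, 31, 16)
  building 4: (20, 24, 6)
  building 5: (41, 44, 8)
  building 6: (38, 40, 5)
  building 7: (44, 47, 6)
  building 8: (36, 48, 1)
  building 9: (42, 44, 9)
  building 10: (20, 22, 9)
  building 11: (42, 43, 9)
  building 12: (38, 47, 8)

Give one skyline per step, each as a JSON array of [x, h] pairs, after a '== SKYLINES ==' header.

== SKYLINES ==
[[20,9],[31,0]]
[[20,9],[31,6],[32,0]]
[[20,16],[31,6],[32,0]]
[[20,16],[31,6],[32,0]]
[[20,16],[31,6],[32,0],[41,8],[44,0]]
[[20,16],[31,6],[32,0],[38,5],[40,0],[41,8],[44,0]]
[[20,16],[31,6],[32,0],[38,5],[40,0],[41,8],[44,6],[47,0]]
[[20,16],[31,6],[32,0],[36,1],[38,5],[40,1],[41,8],[44,6],[47,1],[48,0]]
[[20,16],[31,6],[32,0],[36,1],[38,5],[40,1],[41,8],[42,9],[44,6],[47,1],[48,0]]
[[20,16],[31,6],[32,0],[36,1],[38,5],[40,1],[41,8],[42,9],[44,6],[47,1],[48,0]]
[[20,16],[31,6],[32,0],[36,1],[38,5],[40,1],[41,8],[42,9],[44,6],[47,1],[48,0]]
[[20,16],[31,6],[32,0],[36,1],[38,8],[42,9],[44,8],[47,1],[48,0]]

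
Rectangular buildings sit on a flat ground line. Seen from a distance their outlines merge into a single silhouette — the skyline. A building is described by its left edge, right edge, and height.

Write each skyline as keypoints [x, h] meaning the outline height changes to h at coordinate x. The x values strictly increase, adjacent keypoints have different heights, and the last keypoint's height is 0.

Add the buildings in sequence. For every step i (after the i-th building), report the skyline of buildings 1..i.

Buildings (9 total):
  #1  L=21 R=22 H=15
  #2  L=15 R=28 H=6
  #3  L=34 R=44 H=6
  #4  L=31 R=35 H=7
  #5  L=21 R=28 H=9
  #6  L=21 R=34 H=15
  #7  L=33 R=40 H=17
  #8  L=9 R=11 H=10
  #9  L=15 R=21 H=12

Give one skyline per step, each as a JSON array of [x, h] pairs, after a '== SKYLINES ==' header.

== SKYLINES ==
[[21,15],[22,0]]
[[15,6],[21,15],[22,6],[28,0]]
[[15,6],[21,15],[22,6],[28,0],[34,6],[44,0]]
[[15,6],[21,15],[22,6],[28,0],[31,7],[35,6],[44,0]]
[[15,6],[21,15],[22,9],[28,0],[31,7],[35,6],[44,0]]
[[15,6],[21,15],[34,7],[35,6],[44,0]]
[[15,6],[21,15],[33,17],[40,6],[44,0]]
[[9,10],[11,0],[15,6],[21,15],[33,17],[40,6],[44,0]]
[[9,10],[11,0],[15,12],[21,15],[33,17],[40,6],[44,0]]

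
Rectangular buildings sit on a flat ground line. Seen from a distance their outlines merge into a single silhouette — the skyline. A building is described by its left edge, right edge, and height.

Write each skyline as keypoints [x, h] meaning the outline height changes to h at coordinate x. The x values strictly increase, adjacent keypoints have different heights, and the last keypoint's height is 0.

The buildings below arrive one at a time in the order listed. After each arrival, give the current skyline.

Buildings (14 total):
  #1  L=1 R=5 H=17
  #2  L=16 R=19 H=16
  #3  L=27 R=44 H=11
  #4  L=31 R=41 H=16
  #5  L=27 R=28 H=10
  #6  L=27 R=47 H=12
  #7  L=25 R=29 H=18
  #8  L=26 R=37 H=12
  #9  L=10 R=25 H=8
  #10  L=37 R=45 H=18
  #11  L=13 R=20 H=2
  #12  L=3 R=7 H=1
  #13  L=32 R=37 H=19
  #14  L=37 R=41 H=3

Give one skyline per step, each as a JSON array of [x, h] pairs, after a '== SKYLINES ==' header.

== SKYLINES ==
[[1,17],[5,0]]
[[1,17],[5,0],[16,16],[19,0]]
[[1,17],[5,0],[16,16],[19,0],[27,11],[44,0]]
[[1,17],[5,0],[16,16],[19,0],[27,11],[31,16],[41,11],[44,0]]
[[1,17],[5,0],[16,16],[19,0],[27,11],[31,16],[41,11],[44,0]]
[[1,17],[5,0],[16,16],[19,0],[27,12],[31,16],[41,12],[47,0]]
[[1,17],[5,0],[16,16],[19,0],[25,18],[29,12],[31,16],[41,12],[47,0]]
[[1,17],[5,0],[16,16],[19,0],[25,18],[29,12],[31,16],[41,12],[47,0]]
[[1,17],[5,0],[10,8],[16,16],[19,8],[25,18],[29,12],[31,16],[41,12],[47,0]]
[[1,17],[5,0],[10,8],[16,16],[19,8],[25,18],[29,12],[31,16],[37,18],[45,12],[47,0]]
[[1,17],[5,0],[10,8],[16,16],[19,8],[25,18],[29,12],[31,16],[37,18],[45,12],[47,0]]
[[1,17],[5,1],[7,0],[10,8],[16,16],[19,8],[25,18],[29,12],[31,16],[37,18],[45,12],[47,0]]
[[1,17],[5,1],[7,0],[10,8],[16,16],[19,8],[25,18],[29,12],[31,16],[32,19],[37,18],[45,12],[47,0]]
[[1,17],[5,1],[7,0],[10,8],[16,16],[19,8],[25,18],[29,12],[31,16],[32,19],[37,18],[45,12],[47,0]]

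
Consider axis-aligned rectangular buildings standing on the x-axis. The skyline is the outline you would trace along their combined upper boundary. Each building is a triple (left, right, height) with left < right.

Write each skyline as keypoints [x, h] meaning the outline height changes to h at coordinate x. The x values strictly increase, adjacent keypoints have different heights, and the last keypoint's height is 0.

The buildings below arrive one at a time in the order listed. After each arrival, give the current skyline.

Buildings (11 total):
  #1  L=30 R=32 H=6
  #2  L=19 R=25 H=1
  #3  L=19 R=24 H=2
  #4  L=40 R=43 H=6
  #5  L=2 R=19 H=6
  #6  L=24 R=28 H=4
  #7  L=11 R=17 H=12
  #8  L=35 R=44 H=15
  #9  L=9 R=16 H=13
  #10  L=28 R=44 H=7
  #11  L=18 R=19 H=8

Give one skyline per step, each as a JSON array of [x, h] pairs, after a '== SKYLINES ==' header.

== SKYLINES ==
[[30,6],[32,0]]
[[19,1],[25,0],[30,6],[32,0]]
[[19,2],[24,1],[25,0],[30,6],[32,0]]
[[19,2],[24,1],[25,0],[30,6],[32,0],[40,6],[43,0]]
[[2,6],[19,2],[24,1],[25,0],[30,6],[32,0],[40,6],[43,0]]
[[2,6],[19,2],[24,4],[28,0],[30,6],[32,0],[40,6],[43,0]]
[[2,6],[11,12],[17,6],[19,2],[24,4],[28,0],[30,6],[32,0],[40,6],[43,0]]
[[2,6],[11,12],[17,6],[19,2],[24,4],[28,0],[30,6],[32,0],[35,15],[44,0]]
[[2,6],[9,13],[16,12],[17,6],[19,2],[24,4],[28,0],[30,6],[32,0],[35,15],[44,0]]
[[2,6],[9,13],[16,12],[17,6],[19,2],[24,4],[28,7],[35,15],[44,0]]
[[2,6],[9,13],[16,12],[17,6],[18,8],[19,2],[24,4],[28,7],[35,15],[44,0]]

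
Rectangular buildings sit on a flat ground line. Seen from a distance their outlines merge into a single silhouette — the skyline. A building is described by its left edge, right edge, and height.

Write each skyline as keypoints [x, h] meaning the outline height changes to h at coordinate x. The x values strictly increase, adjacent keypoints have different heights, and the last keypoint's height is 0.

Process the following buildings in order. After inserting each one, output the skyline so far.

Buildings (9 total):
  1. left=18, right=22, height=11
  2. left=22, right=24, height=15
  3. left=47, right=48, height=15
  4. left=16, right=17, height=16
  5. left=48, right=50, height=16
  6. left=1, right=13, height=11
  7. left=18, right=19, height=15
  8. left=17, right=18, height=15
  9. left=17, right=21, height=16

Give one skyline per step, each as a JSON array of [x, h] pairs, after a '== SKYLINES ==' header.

== SKYLINES ==
[[18,11],[22,0]]
[[18,11],[22,15],[24,0]]
[[18,11],[22,15],[24,0],[47,15],[48,0]]
[[16,16],[17,0],[18,11],[22,15],[24,0],[47,15],[48,0]]
[[16,16],[17,0],[18,11],[22,15],[24,0],[47,15],[48,16],[50,0]]
[[1,11],[13,0],[16,16],[17,0],[18,11],[22,15],[24,0],[47,15],[48,16],[50,0]]
[[1,11],[13,0],[16,16],[17,0],[18,15],[19,11],[22,15],[24,0],[47,15],[48,16],[50,0]]
[[1,11],[13,0],[16,16],[17,15],[19,11],[22,15],[24,0],[47,15],[48,16],[50,0]]
[[1,11],[13,0],[16,16],[21,11],[22,15],[24,0],[47,15],[48,16],[50,0]]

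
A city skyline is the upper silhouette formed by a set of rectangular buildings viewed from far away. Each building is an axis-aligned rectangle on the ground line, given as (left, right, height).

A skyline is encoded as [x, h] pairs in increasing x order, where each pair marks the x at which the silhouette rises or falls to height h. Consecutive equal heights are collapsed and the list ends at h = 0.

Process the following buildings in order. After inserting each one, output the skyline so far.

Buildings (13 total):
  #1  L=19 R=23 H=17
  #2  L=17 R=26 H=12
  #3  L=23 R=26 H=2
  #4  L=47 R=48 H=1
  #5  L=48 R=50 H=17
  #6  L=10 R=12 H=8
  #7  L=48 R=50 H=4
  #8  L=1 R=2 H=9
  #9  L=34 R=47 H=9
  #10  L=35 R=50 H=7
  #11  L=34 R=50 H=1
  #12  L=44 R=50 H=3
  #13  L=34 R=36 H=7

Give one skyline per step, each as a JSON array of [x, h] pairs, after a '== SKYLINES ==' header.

== SKYLINES ==
[[19,17],[23,0]]
[[17,12],[19,17],[23,12],[26,0]]
[[17,12],[19,17],[23,12],[26,0]]
[[17,12],[19,17],[23,12],[26,0],[47,1],[48,0]]
[[17,12],[19,17],[23,12],[26,0],[47,1],[48,17],[50,0]]
[[10,8],[12,0],[17,12],[19,17],[23,12],[26,0],[47,1],[48,17],[50,0]]
[[10,8],[12,0],[17,12],[19,17],[23,12],[26,0],[47,1],[48,17],[50,0]]
[[1,9],[2,0],[10,8],[12,0],[17,12],[19,17],[23,12],[26,0],[47,1],[48,17],[50,0]]
[[1,9],[2,0],[10,8],[12,0],[17,12],[19,17],[23,12],[26,0],[34,9],[47,1],[48,17],[50,0]]
[[1,9],[2,0],[10,8],[12,0],[17,12],[19,17],[23,12],[26,0],[34,9],[47,7],[48,17],[50,0]]
[[1,9],[2,0],[10,8],[12,0],[17,12],[19,17],[23,12],[26,0],[34,9],[47,7],[48,17],[50,0]]
[[1,9],[2,0],[10,8],[12,0],[17,12],[19,17],[23,12],[26,0],[34,9],[47,7],[48,17],[50,0]]
[[1,9],[2,0],[10,8],[12,0],[17,12],[19,17],[23,12],[26,0],[34,9],[47,7],[48,17],[50,0]]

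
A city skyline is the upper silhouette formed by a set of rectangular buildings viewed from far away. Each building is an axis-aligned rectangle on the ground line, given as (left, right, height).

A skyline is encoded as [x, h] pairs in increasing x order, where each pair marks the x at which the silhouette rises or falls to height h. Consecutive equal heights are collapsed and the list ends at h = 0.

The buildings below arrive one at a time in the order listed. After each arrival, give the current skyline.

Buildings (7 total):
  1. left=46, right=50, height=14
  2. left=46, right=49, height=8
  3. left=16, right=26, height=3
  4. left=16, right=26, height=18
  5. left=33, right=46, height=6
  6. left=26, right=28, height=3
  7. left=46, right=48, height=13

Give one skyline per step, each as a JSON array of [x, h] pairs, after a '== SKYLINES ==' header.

== SKYLINES ==
[[46,14],[50,0]]
[[46,14],[50,0]]
[[16,3],[26,0],[46,14],[50,0]]
[[16,18],[26,0],[46,14],[50,0]]
[[16,18],[26,0],[33,6],[46,14],[50,0]]
[[16,18],[26,3],[28,0],[33,6],[46,14],[50,0]]
[[16,18],[26,3],[28,0],[33,6],[46,14],[50,0]]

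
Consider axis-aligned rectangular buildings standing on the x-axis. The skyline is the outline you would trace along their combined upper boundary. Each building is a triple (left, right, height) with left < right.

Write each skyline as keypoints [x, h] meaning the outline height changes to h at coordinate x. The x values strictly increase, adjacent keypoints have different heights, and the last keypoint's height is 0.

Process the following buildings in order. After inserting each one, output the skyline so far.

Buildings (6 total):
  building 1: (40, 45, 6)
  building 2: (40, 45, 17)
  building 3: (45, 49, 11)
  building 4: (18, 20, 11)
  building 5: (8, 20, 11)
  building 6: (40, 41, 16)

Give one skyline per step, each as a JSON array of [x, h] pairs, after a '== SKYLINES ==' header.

== SKYLINES ==
[[40,6],[45,0]]
[[40,17],[45,0]]
[[40,17],[45,11],[49,0]]
[[18,11],[20,0],[40,17],[45,11],[49,0]]
[[8,11],[20,0],[40,17],[45,11],[49,0]]
[[8,11],[20,0],[40,17],[45,11],[49,0]]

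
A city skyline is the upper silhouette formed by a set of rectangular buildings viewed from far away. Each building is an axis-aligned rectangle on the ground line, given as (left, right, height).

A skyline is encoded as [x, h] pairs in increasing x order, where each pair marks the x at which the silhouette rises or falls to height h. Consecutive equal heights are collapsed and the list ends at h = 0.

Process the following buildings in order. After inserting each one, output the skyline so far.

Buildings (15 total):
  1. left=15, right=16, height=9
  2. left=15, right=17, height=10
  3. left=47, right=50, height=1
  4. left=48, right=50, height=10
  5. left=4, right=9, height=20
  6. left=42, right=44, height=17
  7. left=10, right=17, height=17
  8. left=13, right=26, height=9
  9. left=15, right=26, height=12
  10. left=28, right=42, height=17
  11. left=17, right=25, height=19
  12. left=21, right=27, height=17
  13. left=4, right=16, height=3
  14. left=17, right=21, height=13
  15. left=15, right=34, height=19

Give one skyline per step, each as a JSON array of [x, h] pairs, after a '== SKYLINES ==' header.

== SKYLINES ==
[[15,9],[16,0]]
[[15,10],[17,0]]
[[15,10],[17,0],[47,1],[50,0]]
[[15,10],[17,0],[47,1],[48,10],[50,0]]
[[4,20],[9,0],[15,10],[17,0],[47,1],[48,10],[50,0]]
[[4,20],[9,0],[15,10],[17,0],[42,17],[44,0],[47,1],[48,10],[50,0]]
[[4,20],[9,0],[10,17],[17,0],[42,17],[44,0],[47,1],[48,10],[50,0]]
[[4,20],[9,0],[10,17],[17,9],[26,0],[42,17],[44,0],[47,1],[48,10],[50,0]]
[[4,20],[9,0],[10,17],[17,12],[26,0],[42,17],[44,0],[47,1],[48,10],[50,0]]
[[4,20],[9,0],[10,17],[17,12],[26,0],[28,17],[44,0],[47,1],[48,10],[50,0]]
[[4,20],[9,0],[10,17],[17,19],[25,12],[26,0],[28,17],[44,0],[47,1],[48,10],[50,0]]
[[4,20],[9,0],[10,17],[17,19],[25,17],[27,0],[28,17],[44,0],[47,1],[48,10],[50,0]]
[[4,20],[9,3],[10,17],[17,19],[25,17],[27,0],[28,17],[44,0],[47,1],[48,10],[50,0]]
[[4,20],[9,3],[10,17],[17,19],[25,17],[27,0],[28,17],[44,0],[47,1],[48,10],[50,0]]
[[4,20],[9,3],[10,17],[15,19],[34,17],[44,0],[47,1],[48,10],[50,0]]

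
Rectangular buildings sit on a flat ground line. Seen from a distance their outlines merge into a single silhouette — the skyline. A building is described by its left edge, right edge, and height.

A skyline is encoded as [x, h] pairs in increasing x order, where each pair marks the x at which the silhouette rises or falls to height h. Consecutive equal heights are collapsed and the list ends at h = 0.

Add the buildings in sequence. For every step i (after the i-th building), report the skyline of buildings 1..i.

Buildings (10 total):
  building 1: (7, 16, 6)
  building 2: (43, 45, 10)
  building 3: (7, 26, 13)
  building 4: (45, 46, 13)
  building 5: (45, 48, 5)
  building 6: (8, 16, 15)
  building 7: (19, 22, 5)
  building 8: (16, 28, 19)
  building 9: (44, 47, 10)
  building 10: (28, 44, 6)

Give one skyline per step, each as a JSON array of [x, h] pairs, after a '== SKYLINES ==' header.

== SKYLINES ==
[[7,6],[16,0]]
[[7,6],[16,0],[43,10],[45,0]]
[[7,13],[26,0],[43,10],[45,0]]
[[7,13],[26,0],[43,10],[45,13],[46,0]]
[[7,13],[26,0],[43,10],[45,13],[46,5],[48,0]]
[[7,13],[8,15],[16,13],[26,0],[43,10],[45,13],[46,5],[48,0]]
[[7,13],[8,15],[16,13],[26,0],[43,10],[45,13],[46,5],[48,0]]
[[7,13],[8,15],[16,19],[28,0],[43,10],[45,13],[46,5],[48,0]]
[[7,13],[8,15],[16,19],[28,0],[43,10],[45,13],[46,10],[47,5],[48,0]]
[[7,13],[8,15],[16,19],[28,6],[43,10],[45,13],[46,10],[47,5],[48,0]]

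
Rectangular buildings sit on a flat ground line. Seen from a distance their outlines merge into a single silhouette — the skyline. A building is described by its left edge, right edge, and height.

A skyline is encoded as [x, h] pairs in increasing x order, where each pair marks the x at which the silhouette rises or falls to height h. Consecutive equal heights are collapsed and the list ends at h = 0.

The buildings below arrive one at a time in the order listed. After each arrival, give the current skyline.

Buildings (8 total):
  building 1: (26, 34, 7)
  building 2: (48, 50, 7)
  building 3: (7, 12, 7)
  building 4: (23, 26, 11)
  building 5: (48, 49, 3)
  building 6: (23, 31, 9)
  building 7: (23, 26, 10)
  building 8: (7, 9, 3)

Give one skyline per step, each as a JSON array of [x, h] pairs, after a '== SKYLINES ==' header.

== SKYLINES ==
[[26,7],[34,0]]
[[26,7],[34,0],[48,7],[50,0]]
[[7,7],[12,0],[26,7],[34,0],[48,7],[50,0]]
[[7,7],[12,0],[23,11],[26,7],[34,0],[48,7],[50,0]]
[[7,7],[12,0],[23,11],[26,7],[34,0],[48,7],[50,0]]
[[7,7],[12,0],[23,11],[26,9],[31,7],[34,0],[48,7],[50,0]]
[[7,7],[12,0],[23,11],[26,9],[31,7],[34,0],[48,7],[50,0]]
[[7,7],[12,0],[23,11],[26,9],[31,7],[34,0],[48,7],[50,0]]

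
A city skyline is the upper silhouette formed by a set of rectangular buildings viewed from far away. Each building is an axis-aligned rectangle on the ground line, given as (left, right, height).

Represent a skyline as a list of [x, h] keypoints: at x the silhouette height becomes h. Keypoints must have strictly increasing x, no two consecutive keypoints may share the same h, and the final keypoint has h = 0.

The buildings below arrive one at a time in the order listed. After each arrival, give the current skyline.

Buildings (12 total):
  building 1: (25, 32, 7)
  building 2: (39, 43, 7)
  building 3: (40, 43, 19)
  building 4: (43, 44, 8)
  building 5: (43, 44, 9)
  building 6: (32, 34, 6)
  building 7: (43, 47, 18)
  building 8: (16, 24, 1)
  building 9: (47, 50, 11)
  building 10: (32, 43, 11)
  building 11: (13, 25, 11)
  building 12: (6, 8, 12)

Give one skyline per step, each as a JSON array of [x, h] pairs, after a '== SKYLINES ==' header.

== SKYLINES ==
[[25,7],[32,0]]
[[25,7],[32,0],[39,7],[43,0]]
[[25,7],[32,0],[39,7],[40,19],[43,0]]
[[25,7],[32,0],[39,7],[40,19],[43,8],[44,0]]
[[25,7],[32,0],[39,7],[40,19],[43,9],[44,0]]
[[25,7],[32,6],[34,0],[39,7],[40,19],[43,9],[44,0]]
[[25,7],[32,6],[34,0],[39,7],[40,19],[43,18],[47,0]]
[[16,1],[24,0],[25,7],[32,6],[34,0],[39,7],[40,19],[43,18],[47,0]]
[[16,1],[24,0],[25,7],[32,6],[34,0],[39,7],[40,19],[43,18],[47,11],[50,0]]
[[16,1],[24,0],[25,7],[32,11],[40,19],[43,18],[47,11],[50,0]]
[[13,11],[25,7],[32,11],[40,19],[43,18],[47,11],[50,0]]
[[6,12],[8,0],[13,11],[25,7],[32,11],[40,19],[43,18],[47,11],[50,0]]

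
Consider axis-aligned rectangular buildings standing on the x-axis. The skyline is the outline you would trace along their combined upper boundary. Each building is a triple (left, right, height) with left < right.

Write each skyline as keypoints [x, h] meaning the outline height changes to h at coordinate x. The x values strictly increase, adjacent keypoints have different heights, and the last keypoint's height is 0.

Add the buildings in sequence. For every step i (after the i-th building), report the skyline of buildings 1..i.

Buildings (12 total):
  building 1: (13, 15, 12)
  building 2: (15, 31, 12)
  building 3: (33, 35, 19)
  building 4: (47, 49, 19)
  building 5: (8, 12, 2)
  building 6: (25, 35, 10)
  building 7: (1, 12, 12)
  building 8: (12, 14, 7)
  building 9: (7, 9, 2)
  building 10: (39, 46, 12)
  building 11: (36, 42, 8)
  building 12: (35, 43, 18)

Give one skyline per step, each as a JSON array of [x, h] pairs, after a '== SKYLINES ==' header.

== SKYLINES ==
[[13,12],[15,0]]
[[13,12],[31,0]]
[[13,12],[31,0],[33,19],[35,0]]
[[13,12],[31,0],[33,19],[35,0],[47,19],[49,0]]
[[8,2],[12,0],[13,12],[31,0],[33,19],[35,0],[47,19],[49,0]]
[[8,2],[12,0],[13,12],[31,10],[33,19],[35,0],[47,19],[49,0]]
[[1,12],[12,0],[13,12],[31,10],[33,19],[35,0],[47,19],[49,0]]
[[1,12],[12,7],[13,12],[31,10],[33,19],[35,0],[47,19],[49,0]]
[[1,12],[12,7],[13,12],[31,10],[33,19],[35,0],[47,19],[49,0]]
[[1,12],[12,7],[13,12],[31,10],[33,19],[35,0],[39,12],[46,0],[47,19],[49,0]]
[[1,12],[12,7],[13,12],[31,10],[33,19],[35,0],[36,8],[39,12],[46,0],[47,19],[49,0]]
[[1,12],[12,7],[13,12],[31,10],[33,19],[35,18],[43,12],[46,0],[47,19],[49,0]]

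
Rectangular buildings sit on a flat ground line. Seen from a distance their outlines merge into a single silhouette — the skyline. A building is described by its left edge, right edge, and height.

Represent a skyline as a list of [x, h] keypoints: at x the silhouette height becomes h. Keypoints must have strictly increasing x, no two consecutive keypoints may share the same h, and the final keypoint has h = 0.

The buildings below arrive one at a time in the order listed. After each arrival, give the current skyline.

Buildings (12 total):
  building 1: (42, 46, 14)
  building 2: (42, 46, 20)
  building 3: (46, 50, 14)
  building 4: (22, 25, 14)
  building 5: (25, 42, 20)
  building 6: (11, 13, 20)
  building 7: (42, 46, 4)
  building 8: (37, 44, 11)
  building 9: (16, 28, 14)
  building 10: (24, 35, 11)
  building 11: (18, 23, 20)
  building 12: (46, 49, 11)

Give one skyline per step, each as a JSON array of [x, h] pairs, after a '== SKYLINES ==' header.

== SKYLINES ==
[[42,14],[46,0]]
[[42,20],[46,0]]
[[42,20],[46,14],[50,0]]
[[22,14],[25,0],[42,20],[46,14],[50,0]]
[[22,14],[25,20],[46,14],[50,0]]
[[11,20],[13,0],[22,14],[25,20],[46,14],[50,0]]
[[11,20],[13,0],[22,14],[25,20],[46,14],[50,0]]
[[11,20],[13,0],[22,14],[25,20],[46,14],[50,0]]
[[11,20],[13,0],[16,14],[25,20],[46,14],[50,0]]
[[11,20],[13,0],[16,14],[25,20],[46,14],[50,0]]
[[11,20],[13,0],[16,14],[18,20],[23,14],[25,20],[46,14],[50,0]]
[[11,20],[13,0],[16,14],[18,20],[23,14],[25,20],[46,14],[50,0]]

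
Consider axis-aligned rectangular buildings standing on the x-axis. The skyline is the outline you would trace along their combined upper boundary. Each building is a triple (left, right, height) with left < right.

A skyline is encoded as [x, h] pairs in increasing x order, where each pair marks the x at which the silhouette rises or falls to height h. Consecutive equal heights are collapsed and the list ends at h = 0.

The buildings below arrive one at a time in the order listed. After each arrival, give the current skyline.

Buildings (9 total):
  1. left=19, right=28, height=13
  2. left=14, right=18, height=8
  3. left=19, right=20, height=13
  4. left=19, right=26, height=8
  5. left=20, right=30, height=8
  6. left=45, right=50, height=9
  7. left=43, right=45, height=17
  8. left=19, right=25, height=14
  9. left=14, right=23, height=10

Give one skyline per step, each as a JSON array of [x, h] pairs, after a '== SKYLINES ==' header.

== SKYLINES ==
[[19,13],[28,0]]
[[14,8],[18,0],[19,13],[28,0]]
[[14,8],[18,0],[19,13],[28,0]]
[[14,8],[18,0],[19,13],[28,0]]
[[14,8],[18,0],[19,13],[28,8],[30,0]]
[[14,8],[18,0],[19,13],[28,8],[30,0],[45,9],[50,0]]
[[14,8],[18,0],[19,13],[28,8],[30,0],[43,17],[45,9],[50,0]]
[[14,8],[18,0],[19,14],[25,13],[28,8],[30,0],[43,17],[45,9],[50,0]]
[[14,10],[19,14],[25,13],[28,8],[30,0],[43,17],[45,9],[50,0]]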